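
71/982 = 71/982=0.07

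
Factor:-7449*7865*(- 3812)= 223331299620= 2^2*3^1*5^1*11^2*13^2*191^1*953^1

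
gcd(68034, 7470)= 6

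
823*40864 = 33631072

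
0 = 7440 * 0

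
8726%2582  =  980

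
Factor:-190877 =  - 23^1*43^1*193^1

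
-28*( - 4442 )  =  124376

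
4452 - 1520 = 2932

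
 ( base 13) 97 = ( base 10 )124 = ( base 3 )11121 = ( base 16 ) 7C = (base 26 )4k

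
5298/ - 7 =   -  757 + 1/7 = - 756.86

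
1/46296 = 1/46296=0.00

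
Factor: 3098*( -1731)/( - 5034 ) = 577^1*839^( - 1)* 1549^1 = 893773/839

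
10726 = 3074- - 7652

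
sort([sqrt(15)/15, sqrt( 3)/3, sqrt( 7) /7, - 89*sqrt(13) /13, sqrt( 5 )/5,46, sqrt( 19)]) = [-89*sqrt(13 )/13, sqrt(15)/15,  sqrt (7 ) /7, sqrt( 5) /5,sqrt( 3)/3,sqrt( 19), 46 ]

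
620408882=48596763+571812119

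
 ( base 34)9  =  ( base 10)9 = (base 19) 9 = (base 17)9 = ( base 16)9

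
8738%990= 818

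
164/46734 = 82/23367 = 0.00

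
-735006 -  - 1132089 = 397083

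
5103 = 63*81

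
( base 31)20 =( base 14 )46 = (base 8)76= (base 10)62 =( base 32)1U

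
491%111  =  47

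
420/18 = 23 + 1/3 = 23.33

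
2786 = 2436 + 350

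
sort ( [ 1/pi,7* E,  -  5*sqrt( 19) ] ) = [ - 5*sqrt(19),1/pi,7*E]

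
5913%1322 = 625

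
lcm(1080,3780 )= 7560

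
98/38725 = 98/38725 = 0.00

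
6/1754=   3/877 = 0.00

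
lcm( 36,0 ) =0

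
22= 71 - 49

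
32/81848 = 4/10231 = 0.00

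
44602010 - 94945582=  - 50343572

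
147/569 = 147/569 = 0.26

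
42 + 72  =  114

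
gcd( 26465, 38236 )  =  79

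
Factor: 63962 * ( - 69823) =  - 2^1*13^1*41^1*131^1*31981^1 = -4466018726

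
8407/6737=8407/6737 = 1.25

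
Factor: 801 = 3^2  *  89^1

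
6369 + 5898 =12267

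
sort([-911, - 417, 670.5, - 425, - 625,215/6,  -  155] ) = [ - 911, -625,-425, - 417, - 155 , 215/6, 670.5]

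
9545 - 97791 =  - 88246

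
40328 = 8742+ 31586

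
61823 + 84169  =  145992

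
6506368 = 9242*704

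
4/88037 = 4/88037=0.00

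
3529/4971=3529/4971=0.71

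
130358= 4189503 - 4059145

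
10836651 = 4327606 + 6509045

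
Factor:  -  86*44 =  - 3784 = - 2^3*11^1*43^1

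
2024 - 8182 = -6158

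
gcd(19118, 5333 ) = 1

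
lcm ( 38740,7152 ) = 464880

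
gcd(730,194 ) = 2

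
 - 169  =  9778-9947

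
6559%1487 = 611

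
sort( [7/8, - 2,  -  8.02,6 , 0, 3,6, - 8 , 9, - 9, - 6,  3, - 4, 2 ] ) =[ - 9, - 8.02, - 8, - 6, - 4, - 2,0,7/8, 2, 3, 3,6, 6, 9 ]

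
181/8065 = 181/8065= 0.02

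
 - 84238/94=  - 897+40/47  =  - 896.15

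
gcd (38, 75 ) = 1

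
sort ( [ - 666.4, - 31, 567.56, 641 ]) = [-666.4, - 31,567.56, 641]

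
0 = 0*789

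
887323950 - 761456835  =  125867115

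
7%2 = 1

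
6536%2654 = 1228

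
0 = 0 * 37930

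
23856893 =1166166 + 22690727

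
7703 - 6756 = 947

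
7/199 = 7/199 = 0.04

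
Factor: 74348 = 2^2 * 18587^1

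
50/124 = 25/62 =0.40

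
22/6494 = 11/3247 = 0.00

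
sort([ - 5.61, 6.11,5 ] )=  [ - 5.61, 5, 6.11]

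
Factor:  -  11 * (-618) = 6798 = 2^1* 3^1 *11^1 * 103^1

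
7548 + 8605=16153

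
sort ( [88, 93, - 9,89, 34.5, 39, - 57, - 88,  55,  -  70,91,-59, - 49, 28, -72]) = [ - 88, - 72, - 70, - 59 , - 57,  -  49, - 9,28, 34.5, 39,55, 88,89, 91,93]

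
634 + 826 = 1460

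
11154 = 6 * 1859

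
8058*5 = 40290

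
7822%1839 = 466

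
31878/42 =759=759.00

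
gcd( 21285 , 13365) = 495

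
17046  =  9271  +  7775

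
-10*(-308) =3080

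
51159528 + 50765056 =101924584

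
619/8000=619/8000  =  0.08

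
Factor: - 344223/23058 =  -209/14 = -2^( - 1 )*7^( - 1)*11^1*19^1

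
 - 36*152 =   -  5472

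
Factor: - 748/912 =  - 187/228 =- 2^( - 2)*3^(-1)*11^1*17^1*19^( - 1)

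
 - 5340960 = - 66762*80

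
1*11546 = 11546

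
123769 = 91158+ 32611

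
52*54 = 2808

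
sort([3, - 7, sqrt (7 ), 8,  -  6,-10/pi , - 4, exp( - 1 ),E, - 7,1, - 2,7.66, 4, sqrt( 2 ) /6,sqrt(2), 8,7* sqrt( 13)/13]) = [ - 7,-7, - 6, -4, - 10/pi, - 2,sqrt( 2)/6, exp( - 1),1, sqrt ( 2),7 * sqrt(13)/13, sqrt(7), E,3, 4,  7.66,8,8]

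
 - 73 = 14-87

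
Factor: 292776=2^3  *  3^1*11^1*1109^1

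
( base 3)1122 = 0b101100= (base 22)20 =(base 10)44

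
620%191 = 47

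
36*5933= 213588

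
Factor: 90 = 2^1*3^2*5^1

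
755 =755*1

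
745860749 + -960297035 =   -  214436286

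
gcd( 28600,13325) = 325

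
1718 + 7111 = 8829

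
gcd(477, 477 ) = 477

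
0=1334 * 0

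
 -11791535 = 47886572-59678107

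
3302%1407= 488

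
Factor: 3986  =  2^1*1993^1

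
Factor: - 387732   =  -2^2 * 3^1*79^1 * 409^1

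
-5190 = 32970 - 38160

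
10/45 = 2/9 = 0.22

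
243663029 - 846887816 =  - 603224787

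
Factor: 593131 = 7^1* 11^1*7703^1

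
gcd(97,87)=1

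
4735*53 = 250955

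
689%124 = 69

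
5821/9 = 646+7/9 =646.78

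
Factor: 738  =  2^1*3^2*41^1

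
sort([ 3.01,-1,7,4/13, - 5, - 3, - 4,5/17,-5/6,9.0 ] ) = [ - 5, - 4, - 3, - 1, - 5/6, 5/17, 4/13, 3.01,7,9.0 ] 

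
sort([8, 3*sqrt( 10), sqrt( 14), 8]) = [sqrt( 14), 8, 8, 3*sqrt(10 ) ] 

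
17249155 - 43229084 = -25979929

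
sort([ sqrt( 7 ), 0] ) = [ 0, sqrt(7 ) ]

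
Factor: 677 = 677^1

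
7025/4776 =1+2249/4776 = 1.47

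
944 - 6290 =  - 5346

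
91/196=13/28 = 0.46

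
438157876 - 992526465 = - 554368589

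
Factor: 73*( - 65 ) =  - 4745 = - 5^1* 13^1 *73^1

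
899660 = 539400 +360260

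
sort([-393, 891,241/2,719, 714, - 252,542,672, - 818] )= [-818, - 393, - 252, 241/2, 542,672,  714,719, 891]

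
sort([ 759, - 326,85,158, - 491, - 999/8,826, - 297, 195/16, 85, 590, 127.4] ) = [ - 491, - 326, - 297,-999/8 , 195/16,  85, 85, 127.4,158, 590,759, 826] 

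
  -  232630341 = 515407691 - 748038032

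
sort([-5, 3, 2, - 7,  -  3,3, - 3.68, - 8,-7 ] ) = [ - 8, - 7,-7, - 5, - 3.68, - 3,2,3, 3]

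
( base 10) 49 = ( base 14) 37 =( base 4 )301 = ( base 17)2f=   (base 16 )31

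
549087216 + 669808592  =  1218895808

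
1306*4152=5422512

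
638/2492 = 319/1246= 0.26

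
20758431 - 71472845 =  - 50714414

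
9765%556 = 313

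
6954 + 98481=105435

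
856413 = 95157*9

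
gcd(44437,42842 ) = 1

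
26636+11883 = 38519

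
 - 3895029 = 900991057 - 904886086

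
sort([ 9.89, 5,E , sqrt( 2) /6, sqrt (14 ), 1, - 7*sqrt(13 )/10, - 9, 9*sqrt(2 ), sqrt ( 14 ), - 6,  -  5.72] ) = [ -9, - 6,-5.72,  -  7 * sqrt(13 ) /10, sqrt( 2 ) /6, 1, E, sqrt( 14), sqrt( 14), 5,9.89,9*sqrt (2 )]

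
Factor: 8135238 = 2^1*3^1*23^1*167^1*353^1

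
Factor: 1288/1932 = 2/3 = 2^1*3^( - 1) 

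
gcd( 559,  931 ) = 1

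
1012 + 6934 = 7946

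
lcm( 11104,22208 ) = 22208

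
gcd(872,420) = 4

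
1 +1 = 2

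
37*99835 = 3693895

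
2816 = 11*256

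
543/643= 543/643= 0.84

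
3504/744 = 146/31 = 4.71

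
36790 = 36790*1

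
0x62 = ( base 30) 38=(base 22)4A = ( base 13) 77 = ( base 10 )98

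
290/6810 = 29/681 = 0.04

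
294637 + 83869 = 378506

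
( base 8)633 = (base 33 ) CF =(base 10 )411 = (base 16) 19b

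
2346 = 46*51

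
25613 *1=25613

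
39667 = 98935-59268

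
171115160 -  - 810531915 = 981647075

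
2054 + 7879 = 9933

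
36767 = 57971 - 21204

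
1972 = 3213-1241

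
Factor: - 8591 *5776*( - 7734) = 2^5*3^1*11^2*19^2 * 71^1*1289^1 = 383773578144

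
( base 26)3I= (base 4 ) 1200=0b1100000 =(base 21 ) 4c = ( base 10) 96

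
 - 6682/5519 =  - 2 + 4356/5519 = - 1.21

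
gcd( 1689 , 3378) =1689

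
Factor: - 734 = - 2^1*367^1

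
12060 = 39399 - 27339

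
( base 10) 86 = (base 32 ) 2M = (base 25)3B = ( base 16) 56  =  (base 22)3K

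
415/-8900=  - 1 + 1697/1780=- 0.05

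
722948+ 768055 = 1491003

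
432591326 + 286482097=719073423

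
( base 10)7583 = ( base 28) 9in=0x1D9F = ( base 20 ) IJ3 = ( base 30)8CN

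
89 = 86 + 3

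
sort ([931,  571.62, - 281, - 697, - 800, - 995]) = [ - 995, - 800, - 697, - 281,571.62,931]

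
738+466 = 1204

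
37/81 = 37/81=0.46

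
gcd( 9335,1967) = 1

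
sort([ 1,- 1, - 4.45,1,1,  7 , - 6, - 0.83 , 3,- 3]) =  [ - 6, - 4.45, - 3, - 1, -0.83, 1,  1,1,3, 7 ]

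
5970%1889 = 303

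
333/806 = 333/806 = 0.41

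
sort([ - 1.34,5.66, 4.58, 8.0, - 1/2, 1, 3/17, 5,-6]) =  [-6, - 1.34, - 1/2,3/17, 1,4.58, 5, 5.66, 8.0]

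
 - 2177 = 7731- 9908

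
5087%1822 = 1443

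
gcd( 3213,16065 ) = 3213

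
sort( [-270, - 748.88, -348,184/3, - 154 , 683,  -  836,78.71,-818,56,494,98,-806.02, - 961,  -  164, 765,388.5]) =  [ - 961, - 836, - 818,  -  806.02 , -748.88, - 348,-270,-164,  -  154,56,184/3, 78.71,98,388.5,  494,683,765] 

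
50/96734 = 25/48367 = 0.00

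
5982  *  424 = 2536368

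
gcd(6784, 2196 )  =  4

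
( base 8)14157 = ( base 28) 7rb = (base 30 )6SF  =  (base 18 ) 1159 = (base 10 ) 6255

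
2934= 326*9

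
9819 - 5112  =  4707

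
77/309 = 77/309 = 0.25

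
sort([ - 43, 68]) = [ - 43, 68]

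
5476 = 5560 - 84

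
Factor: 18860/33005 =4/7 = 2^2 * 7^ ( -1)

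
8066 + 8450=16516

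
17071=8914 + 8157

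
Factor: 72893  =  72893^1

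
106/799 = 106/799 = 0.13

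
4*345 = 1380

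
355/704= 355/704  =  0.50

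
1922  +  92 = 2014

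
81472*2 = 162944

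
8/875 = 8/875 = 0.01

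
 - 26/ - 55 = 26/55 = 0.47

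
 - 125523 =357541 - 483064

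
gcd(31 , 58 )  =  1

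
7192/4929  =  232/159 = 1.46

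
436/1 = 436=   436.00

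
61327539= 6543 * 9373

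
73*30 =2190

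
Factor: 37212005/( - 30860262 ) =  - 2^( - 1)*3^( - 2)*5^1*149^1*199^1*251^1*461^(-1)*3719^( - 1)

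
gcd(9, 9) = 9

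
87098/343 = 253 + 319/343 = 253.93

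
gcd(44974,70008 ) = 2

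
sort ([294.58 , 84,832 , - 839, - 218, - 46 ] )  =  [ - 839  ,-218,-46, 84,294.58,  832]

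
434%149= 136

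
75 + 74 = 149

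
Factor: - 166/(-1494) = 1/9 = 3^( - 2 )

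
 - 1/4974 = -1 +4973/4974 =-0.00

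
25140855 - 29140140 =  - 3999285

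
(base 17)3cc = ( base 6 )5003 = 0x43b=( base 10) 1083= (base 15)4C3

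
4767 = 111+4656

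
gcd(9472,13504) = 64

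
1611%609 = 393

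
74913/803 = 93 + 234/803=93.29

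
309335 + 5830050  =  6139385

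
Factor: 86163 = 3^1*7^1*11^1*373^1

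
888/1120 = 111/140  =  0.79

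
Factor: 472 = 2^3*59^1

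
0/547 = 0 =0.00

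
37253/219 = 37253/219 = 170.11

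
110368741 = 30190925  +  80177816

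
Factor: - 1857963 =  - 3^1*23^1 *26927^1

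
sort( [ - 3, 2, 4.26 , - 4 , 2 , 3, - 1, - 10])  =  [  -  10 ,-4, - 3, - 1, 2, 2, 3, 4.26]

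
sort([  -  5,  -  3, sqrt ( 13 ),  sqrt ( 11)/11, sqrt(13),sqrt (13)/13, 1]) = [ - 5, - 3, sqrt( 13) /13,sqrt(11)/11,1, sqrt(13),sqrt ( 13) ] 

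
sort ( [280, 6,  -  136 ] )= [ - 136,6,280 ] 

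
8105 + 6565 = 14670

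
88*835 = 73480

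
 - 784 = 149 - 933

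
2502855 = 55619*45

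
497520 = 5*99504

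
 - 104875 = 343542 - 448417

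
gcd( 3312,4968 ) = 1656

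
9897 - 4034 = 5863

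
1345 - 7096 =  - 5751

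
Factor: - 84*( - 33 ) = 2772=   2^2 * 3^2 * 7^1*11^1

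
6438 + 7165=13603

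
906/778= 1 + 64/389 = 1.16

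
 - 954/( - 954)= 1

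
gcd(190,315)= 5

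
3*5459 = 16377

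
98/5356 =49/2678 =0.02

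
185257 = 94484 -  - 90773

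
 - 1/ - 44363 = 1/44363 = 0.00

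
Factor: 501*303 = 151803 = 3^2 * 101^1*167^1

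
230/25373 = 230/25373= 0.01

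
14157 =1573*9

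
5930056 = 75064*79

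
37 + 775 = 812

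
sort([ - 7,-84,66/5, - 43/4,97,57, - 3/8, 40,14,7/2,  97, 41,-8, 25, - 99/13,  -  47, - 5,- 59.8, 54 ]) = [ - 84, - 59.8, - 47, - 43/4, - 8, - 99/13,- 7, - 5,-3/8,  7/2,66/5,14,25,40,41, 54,57,97,97 ]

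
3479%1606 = 267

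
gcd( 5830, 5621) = 11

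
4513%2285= 2228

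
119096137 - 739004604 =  - 619908467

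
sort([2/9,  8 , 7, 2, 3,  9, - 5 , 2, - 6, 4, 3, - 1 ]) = [-6, - 5, - 1, 2/9,2,2,3,3,  4,7, 8,9]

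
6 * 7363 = 44178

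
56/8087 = 56/8087 = 0.01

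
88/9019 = 88/9019 = 0.01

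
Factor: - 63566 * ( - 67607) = 4297506562 = 2^1*37^1*859^1* 67607^1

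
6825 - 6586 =239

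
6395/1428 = 4 + 683/1428  =  4.48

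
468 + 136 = 604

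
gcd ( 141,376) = 47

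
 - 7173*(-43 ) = 308439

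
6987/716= 6987/716 = 9.76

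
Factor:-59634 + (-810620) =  - 870254=-2^1 * 7^1*11^1 * 5651^1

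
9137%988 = 245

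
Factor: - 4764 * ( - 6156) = 2^4*3^5*19^1*397^1 = 29327184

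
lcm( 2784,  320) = 27840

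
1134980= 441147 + 693833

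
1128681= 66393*17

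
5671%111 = 10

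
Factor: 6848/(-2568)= - 8/3=- 2^3*3^ ( - 1 ) 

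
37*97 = 3589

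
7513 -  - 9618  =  17131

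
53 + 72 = 125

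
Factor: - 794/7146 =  - 3^(-2 )= - 1/9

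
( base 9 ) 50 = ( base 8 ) 55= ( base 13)36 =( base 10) 45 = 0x2D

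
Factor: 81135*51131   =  4148513685 = 3^3* 5^1*601^1*51131^1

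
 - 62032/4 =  - 15508 = - 15508.00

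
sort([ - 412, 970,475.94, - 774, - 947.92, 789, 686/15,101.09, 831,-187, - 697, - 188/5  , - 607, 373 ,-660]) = [- 947.92, - 774, - 697, - 660, - 607,  -  412, - 187, - 188/5,  686/15, 101.09,373,475.94,789,831,970]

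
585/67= 8 + 49/67 = 8.73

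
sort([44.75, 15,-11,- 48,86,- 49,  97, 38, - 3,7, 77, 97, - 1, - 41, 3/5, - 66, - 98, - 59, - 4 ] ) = [ - 98, - 66, - 59, - 49,-48, - 41,-11, - 4, - 3, - 1,3/5, 7, 15,38, 44.75, 77, 86,97, 97 ] 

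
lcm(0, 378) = 0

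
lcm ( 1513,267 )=4539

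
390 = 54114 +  - 53724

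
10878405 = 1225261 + 9653144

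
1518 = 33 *46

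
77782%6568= 5534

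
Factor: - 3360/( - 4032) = 5/6 =2^(  -  1 )*3^ ( - 1 )*5^1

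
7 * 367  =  2569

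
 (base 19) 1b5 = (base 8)1077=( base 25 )n0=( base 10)575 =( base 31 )IH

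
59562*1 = 59562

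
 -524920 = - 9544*55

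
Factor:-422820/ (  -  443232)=2^( - 3) * 5^1*19^( - 1 ) * 29^1=145/152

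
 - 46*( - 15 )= 690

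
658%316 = 26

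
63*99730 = 6282990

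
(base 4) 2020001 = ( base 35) 73P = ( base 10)8705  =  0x2201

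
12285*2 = 24570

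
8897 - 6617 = 2280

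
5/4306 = 5/4306 = 0.00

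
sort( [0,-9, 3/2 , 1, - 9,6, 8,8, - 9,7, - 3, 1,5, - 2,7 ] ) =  [ - 9, - 9 , -9, - 3, - 2,0,  1,1, 3/2,5,6, 7,7,8, 8]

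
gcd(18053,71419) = 1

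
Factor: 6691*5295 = 3^1  *5^1*353^1*6691^1 = 35428845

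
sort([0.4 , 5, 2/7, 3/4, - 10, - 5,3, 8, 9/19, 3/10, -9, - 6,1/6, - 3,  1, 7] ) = [ - 10, - 9,-6, - 5,-3,1/6,2/7, 3/10, 0.4, 9/19, 3/4,1,3 , 5,  7,8]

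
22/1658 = 11/829 = 0.01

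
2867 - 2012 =855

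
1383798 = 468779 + 915019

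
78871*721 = 56865991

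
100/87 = 100/87 = 1.15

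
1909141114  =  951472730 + 957668384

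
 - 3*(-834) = 2502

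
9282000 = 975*9520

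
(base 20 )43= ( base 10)83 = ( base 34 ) 2F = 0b1010011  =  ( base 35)2D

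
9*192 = 1728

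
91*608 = 55328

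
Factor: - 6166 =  - 2^1*3083^1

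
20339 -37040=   -  16701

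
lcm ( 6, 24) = 24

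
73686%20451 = 12333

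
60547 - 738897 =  - 678350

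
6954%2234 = 252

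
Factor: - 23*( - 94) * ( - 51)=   -  110262 = - 2^1*3^1*17^1*23^1*47^1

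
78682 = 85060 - 6378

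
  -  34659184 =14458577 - 49117761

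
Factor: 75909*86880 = 2^5*3^2*5^1*181^1*25303^1=6594973920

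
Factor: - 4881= - 3^1*1627^1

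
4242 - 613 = 3629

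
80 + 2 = 82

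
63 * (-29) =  - 1827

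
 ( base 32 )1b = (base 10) 43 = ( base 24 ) 1j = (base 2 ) 101011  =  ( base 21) 21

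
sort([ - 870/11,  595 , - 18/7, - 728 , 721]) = [ - 728, - 870/11  , - 18/7, 595, 721]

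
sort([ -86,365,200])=[ - 86, 200, 365] 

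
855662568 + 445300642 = 1300963210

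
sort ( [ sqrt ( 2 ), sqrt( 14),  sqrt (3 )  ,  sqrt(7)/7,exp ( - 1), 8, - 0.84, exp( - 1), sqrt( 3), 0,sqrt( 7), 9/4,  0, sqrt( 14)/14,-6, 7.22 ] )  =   [  -  6, - 0.84, 0, 0, sqrt( 14) /14, exp(-1), exp ( - 1 ), sqrt( 7) /7, sqrt( 2),sqrt( 3),  sqrt( 3), 9/4, sqrt( 7),sqrt( 14 ), 7.22, 8]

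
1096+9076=10172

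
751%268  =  215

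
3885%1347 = 1191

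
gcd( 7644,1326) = 78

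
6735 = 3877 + 2858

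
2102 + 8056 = 10158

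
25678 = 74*347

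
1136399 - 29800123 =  - 28663724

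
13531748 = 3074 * 4402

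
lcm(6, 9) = 18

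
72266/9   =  8029 + 5/9 = 8029.56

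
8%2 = 0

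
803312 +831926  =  1635238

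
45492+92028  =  137520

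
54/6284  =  27/3142  =  0.01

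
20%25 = 20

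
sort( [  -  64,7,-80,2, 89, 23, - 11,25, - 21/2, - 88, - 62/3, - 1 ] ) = [ - 88, - 80, - 64, - 62/3,- 11, - 21/2, - 1, 2, 7,  23, 25,  89] 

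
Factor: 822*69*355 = 20134890 = 2^1*3^2*5^1*23^1*71^1*137^1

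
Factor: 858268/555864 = 2^(- 1 ) * 3^( - 1)*53^( - 1 )*491^1 = 491/318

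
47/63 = 47/63 = 0.75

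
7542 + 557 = 8099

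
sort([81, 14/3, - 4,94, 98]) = [ - 4, 14/3 , 81,94, 98 ] 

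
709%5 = 4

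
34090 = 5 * 6818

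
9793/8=1224 + 1/8  =  1224.12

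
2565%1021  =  523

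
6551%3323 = 3228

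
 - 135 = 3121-3256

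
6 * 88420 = 530520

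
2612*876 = 2288112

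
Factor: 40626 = 2^1 * 3^2*37^1 * 61^1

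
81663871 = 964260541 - 882596670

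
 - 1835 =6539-8374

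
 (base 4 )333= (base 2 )111111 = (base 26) 2b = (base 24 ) 2f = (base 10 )63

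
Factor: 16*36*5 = 2880 = 2^6 * 3^2*5^1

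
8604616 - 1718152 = 6886464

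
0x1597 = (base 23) aa7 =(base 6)41331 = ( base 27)7fj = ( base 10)5527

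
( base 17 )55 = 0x5A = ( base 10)90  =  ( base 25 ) 3f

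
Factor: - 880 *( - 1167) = 1026960  =  2^4*3^1*5^1 * 11^1 * 389^1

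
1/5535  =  1/5535 =0.00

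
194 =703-509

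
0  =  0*79724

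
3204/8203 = 3204/8203 =0.39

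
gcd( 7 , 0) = 7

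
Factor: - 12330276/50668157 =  - 2^2*3^1*7^1*229^1*641^1*50668157^ ( - 1)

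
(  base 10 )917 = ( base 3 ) 1020222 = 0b1110010101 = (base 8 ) 1625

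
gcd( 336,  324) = 12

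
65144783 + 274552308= 339697091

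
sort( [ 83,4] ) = [ 4, 83] 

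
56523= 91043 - 34520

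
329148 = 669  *492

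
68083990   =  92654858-24570868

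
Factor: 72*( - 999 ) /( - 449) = 71928/449 = 2^3 * 3^5*37^1*449^ (-1 )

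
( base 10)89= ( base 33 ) 2n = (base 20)49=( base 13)6B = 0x59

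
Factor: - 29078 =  - 2^1*7^1* 31^1*67^1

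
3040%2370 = 670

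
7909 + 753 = 8662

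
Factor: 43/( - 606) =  - 2^(-1)*3^(  -  1)*43^1*101^(  -  1) 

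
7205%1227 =1070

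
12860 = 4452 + 8408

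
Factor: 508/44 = 127/11 = 11^ ( - 1 )*127^1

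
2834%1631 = 1203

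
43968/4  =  10992 =10992.00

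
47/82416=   47/82416 = 0.00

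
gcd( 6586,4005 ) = 89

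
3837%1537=763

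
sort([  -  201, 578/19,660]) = [ - 201,578/19,660]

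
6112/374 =3056/187= 16.34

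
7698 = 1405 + 6293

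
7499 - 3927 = 3572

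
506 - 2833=  -  2327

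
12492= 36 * 347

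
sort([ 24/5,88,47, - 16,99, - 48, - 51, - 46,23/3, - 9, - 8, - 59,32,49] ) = [ - 59, - 51,-48, - 46, - 16,-9, - 8, 24/5,23/3,32, 47,  49,  88, 99]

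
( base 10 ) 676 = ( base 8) 1244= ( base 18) 21a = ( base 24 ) 144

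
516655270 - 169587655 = 347067615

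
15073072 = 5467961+9605111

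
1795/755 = 2 + 57/151 = 2.38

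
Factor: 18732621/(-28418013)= -3^( - 2)*13^( - 1)*80963^ ( - 1 ) * 6244207^1 = -6244207/9472671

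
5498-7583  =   - 2085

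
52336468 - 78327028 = -25990560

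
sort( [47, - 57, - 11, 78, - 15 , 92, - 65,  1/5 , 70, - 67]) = [ - 67 , - 65, -57,  -  15,  -  11 , 1/5,47,70, 78,92] 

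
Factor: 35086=2^1*53^1*331^1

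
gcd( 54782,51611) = 7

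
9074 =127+8947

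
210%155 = 55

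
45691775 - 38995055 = 6696720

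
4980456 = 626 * 7956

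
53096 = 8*6637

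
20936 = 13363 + 7573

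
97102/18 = 5394 + 5/9= 5394.56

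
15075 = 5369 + 9706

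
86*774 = 66564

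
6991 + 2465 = 9456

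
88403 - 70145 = 18258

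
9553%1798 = 563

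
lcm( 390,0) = 0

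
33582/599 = 56 + 38/599 = 56.06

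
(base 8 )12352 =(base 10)5354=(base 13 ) 258B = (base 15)18BE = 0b1010011101010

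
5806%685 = 326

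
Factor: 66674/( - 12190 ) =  - 5^( - 1)*17^1*23^(-1)*37^1 = - 629/115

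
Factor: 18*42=2^2*3^3*7^1=756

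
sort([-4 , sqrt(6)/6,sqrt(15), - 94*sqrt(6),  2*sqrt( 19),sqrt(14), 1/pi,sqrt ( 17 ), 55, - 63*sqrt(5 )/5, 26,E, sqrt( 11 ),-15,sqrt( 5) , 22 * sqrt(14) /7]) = [ - 94*sqrt(6) ,  -  63*sqrt ( 5 )/5, - 15 ,-4, 1/pi, sqrt(6)/6, sqrt(5 ) , E , sqrt( 11) , sqrt(14),sqrt( 15),sqrt(17),2 * sqrt(19),  22*sqrt(14 )/7,26,55]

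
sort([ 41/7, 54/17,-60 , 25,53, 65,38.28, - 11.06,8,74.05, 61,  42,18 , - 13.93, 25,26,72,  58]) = [ - 60, - 13.93, - 11.06,54/17, 41/7, 8,18,25,25,26, 38.28, 42,53, 58, 61, 65,72, 74.05]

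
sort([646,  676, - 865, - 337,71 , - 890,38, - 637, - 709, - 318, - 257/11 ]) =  [ - 890, - 865, - 709,-637, - 337,-318  , - 257/11,38, 71, 646,676 ] 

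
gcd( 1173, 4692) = 1173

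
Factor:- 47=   - 47^1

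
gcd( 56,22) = 2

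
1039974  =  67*15522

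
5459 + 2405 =7864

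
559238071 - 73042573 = 486195498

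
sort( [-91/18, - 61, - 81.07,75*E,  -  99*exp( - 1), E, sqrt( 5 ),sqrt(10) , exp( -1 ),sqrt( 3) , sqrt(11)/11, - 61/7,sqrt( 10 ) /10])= [  -  81.07, -61, - 99*exp( - 1),  -  61/7, - 91/18,sqrt( 11 )/11,sqrt (10)/10,exp(- 1 ) , sqrt( 3), sqrt( 5), E,sqrt( 10), 75 * E]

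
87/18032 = 87/18032 = 0.00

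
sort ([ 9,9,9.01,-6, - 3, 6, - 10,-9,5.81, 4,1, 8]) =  [ -10, - 9, - 6, - 3,1, 4,5.81 , 6, 8 , 9, 9 , 9.01] 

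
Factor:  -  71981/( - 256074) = 2^(  -  1)*3^ ( - 1)*67^( - 1)*113^1 = 113/402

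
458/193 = 458/193 = 2.37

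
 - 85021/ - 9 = 9446+7/9 = 9446.78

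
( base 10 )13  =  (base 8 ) 15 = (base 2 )1101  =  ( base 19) D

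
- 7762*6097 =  - 47324914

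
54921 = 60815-5894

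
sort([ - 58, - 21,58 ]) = [ -58, - 21, 58] 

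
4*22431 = 89724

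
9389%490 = 79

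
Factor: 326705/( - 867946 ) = -2^ ( - 1 )*5^1*19^2*37^( - 2)*181^1 * 317^( - 1) 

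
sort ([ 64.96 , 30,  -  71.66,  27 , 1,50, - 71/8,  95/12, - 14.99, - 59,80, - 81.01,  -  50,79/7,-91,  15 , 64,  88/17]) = [ - 91,-81.01, - 71.66, -59, - 50,-14.99, - 71/8,1,88/17,95/12, 79/7,15, 27,  30,  50,64, 64.96, 80]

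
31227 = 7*4461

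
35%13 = 9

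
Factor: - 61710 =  - 2^1*3^1*5^1*11^2*17^1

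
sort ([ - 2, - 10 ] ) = [ - 10 , - 2]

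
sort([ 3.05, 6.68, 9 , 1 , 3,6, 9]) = [1,3,3.05,  6, 6.68,9,9 ] 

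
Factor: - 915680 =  - 2^5*5^1*59^1 * 97^1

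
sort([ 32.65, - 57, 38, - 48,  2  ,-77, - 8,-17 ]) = [ - 77 , - 57, - 48, - 17, - 8,2,32.65, 38] 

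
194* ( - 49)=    -9506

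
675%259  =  157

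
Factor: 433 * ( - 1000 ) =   -  2^3 *5^3 *433^1 = -433000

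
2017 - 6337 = - 4320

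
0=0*98098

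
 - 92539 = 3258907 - 3351446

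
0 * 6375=0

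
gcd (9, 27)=9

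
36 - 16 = 20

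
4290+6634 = 10924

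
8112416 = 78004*104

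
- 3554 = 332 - 3886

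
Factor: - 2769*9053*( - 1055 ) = 26446483635 = 3^1*  5^1*11^1*13^1*71^1* 211^1*823^1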